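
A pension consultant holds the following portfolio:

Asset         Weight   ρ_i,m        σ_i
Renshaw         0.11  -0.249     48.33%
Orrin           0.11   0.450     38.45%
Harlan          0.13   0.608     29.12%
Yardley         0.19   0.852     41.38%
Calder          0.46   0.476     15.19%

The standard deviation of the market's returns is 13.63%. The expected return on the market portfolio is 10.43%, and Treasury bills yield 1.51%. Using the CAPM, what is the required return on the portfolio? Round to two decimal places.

9.96%

β_Renshaw = -0.249 × 48.33% / 13.63% = -0.8829
β_Orrin = 0.450 × 38.45% / 13.63% = 1.2694
β_Harlan = 0.608 × 29.12% / 13.63% = 1.2990
β_Yardley = 0.852 × 41.38% / 13.63% = 2.5866
β_Calder = 0.476 × 15.19% / 13.63% = 0.5305
β_P = Σ w_i β_i = 0.11×-0.8829 + 0.11×1.2694 + 0.13×1.2990 + 0.19×2.5866 + 0.46×0.5305 = 0.9469
MRP = 10.43% − 1.51% = 8.92%
E(R_P) = R_f + β_P × MRP = 1.51% + 0.9469 × 8.92% = 9.96%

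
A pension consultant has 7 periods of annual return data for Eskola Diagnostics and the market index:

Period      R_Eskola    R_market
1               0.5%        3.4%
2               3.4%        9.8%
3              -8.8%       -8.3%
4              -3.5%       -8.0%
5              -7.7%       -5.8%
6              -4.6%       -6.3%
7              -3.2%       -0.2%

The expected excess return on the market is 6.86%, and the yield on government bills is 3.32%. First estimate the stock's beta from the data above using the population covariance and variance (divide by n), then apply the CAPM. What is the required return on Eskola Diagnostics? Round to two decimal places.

Mean R_i = (0.5 + 3.4 − 8.8 − 3.5 − 7.7 − 4.6 − 3.2) / 7 = -3.4143%
Mean R_m = (3.4 + 9.8 − 8.3 − 8.0 − 5.8 − 6.3 − 0.2) / 7 = -2.2000%
Σ(R_i − R̄_i)(R_m − R̄_m) = 157.7600  ⇒  Cov = 157.7600 / 7 = 22.5371
Σ(R_m − R̄_m)² = 279.9800  ⇒  Var(R_m) = 279.9800 / 7 = 39.9971
β = Cov / Var(R_m) = 22.5371 / 39.9971 = 0.5635
E(R) = R_f + β × MRP = 3.32% + 0.5635 × 6.86% = 7.19%

7.19%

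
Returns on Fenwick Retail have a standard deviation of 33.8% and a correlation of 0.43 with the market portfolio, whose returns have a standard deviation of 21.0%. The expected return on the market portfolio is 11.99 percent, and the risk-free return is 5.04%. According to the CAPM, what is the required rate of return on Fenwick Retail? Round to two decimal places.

9.85%

β = ρ × σ_i / σ_m = 0.43 × 33.8% / 21.0% = 0.6921
MRP = 11.99% − 5.04% = 6.95%
E(R) = 5.04% + 0.6921 × 6.95% = 9.85%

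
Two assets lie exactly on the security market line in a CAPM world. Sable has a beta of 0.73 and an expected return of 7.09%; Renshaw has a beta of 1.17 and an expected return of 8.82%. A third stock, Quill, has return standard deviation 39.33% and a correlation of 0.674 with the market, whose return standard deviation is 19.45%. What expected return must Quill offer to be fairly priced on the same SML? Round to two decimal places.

MRP = (8.82% − 7.09%) / (1.17 − 0.73) = 3.9318%
R_f = 7.09% − 0.73 × 3.9318% = 4.2198%
β_Quill = ρ·σ_i/σ_m = 0.674 × 39.33 / 19.45 = 1.3629
E(R_Quill) = R_f + β × MRP = 4.2198% + 1.3629 × 3.9318% = 9.58%

9.58%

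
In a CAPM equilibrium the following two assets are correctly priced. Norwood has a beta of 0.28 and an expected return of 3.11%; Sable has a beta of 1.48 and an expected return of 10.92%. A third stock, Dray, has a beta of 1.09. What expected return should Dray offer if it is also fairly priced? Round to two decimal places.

8.38%

MRP (SML slope) = (10.92% − 3.11%) / (1.48 − 0.28) = 7.81% / 1.20 = 6.5083%
R_f (intercept) = 3.11% − 0.28 × 6.5083% = 1.2877%
E(R_Dray) = R_f + β × MRP = 1.2877% + 1.09 × 6.5083% = 8.38%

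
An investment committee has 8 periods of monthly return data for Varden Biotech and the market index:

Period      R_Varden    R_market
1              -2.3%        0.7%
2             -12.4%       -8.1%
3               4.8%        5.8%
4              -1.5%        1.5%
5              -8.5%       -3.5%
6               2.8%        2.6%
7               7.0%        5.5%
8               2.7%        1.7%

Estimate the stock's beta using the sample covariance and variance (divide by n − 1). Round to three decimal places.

Mean R_i = (-2.3 − 12.4 + 4.8 − 1.5 − 8.5 + 2.8 + 7.0 + 2.7) / 8 = -0.9250%
Mean R_m = (0.7 − 8.1 + 5.8 + 1.5 − 3.5 + 2.6 + 5.5 + 1.7) / 8 = 0.7750%
Σ(R_i − R̄_i)(R_m − R̄_m) = 210.2750  ⇒  Cov = 210.2750 / 7 = 30.0393
Σ(R_m − R̄_m)² = 149.3350  ⇒  Var(R_m) = 149.3350 / 7 = 21.3336
β = Cov / Var(R_m) = 30.0393 / 21.3336 = 1.4081

1.408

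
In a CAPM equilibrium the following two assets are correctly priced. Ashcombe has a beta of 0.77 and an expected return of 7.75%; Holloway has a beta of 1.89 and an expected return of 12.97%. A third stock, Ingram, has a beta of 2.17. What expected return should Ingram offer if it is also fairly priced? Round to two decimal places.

14.28%

MRP (SML slope) = (12.97% − 7.75%) / (1.89 − 0.77) = 5.22% / 1.12 = 4.6607%
R_f (intercept) = 7.75% − 0.77 × 4.6607% = 4.1613%
E(R_Ingram) = R_f + β × MRP = 4.1613% + 2.17 × 4.6607% = 14.28%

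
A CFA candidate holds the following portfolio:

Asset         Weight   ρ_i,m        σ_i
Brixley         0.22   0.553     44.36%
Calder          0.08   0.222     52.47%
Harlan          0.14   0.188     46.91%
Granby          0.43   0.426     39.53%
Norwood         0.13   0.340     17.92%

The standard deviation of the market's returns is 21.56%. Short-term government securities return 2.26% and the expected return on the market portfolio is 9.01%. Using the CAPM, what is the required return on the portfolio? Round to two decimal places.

7.14%

β_Brixley = 0.553 × 44.36% / 21.56% = 1.1378
β_Calder = 0.222 × 52.47% / 21.56% = 0.5403
β_Harlan = 0.188 × 46.91% / 21.56% = 0.4090
β_Granby = 0.426 × 39.53% / 21.56% = 0.7811
β_Norwood = 0.340 × 17.92% / 21.56% = 0.2826
β_P = Σ w_i β_i = 0.22×1.1378 + 0.08×0.5403 + 0.14×0.4090 + 0.43×0.7811 + 0.13×0.2826 = 0.7234
MRP = 9.01% − 2.26% = 6.75%
E(R_P) = R_f + β_P × MRP = 2.26% + 0.7234 × 6.75% = 7.14%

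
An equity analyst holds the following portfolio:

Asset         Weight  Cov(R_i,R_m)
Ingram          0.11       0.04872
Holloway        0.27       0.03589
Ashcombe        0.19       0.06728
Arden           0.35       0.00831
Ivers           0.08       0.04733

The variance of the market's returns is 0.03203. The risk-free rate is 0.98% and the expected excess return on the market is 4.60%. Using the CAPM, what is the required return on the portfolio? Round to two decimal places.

5.94%

β_Ingram = 0.04872 / 0.03203 = 1.5211
β_Holloway = 0.03589 / 0.03203 = 1.1205
β_Ashcombe = 0.06728 / 0.03203 = 2.1005
β_Arden = 0.00831 / 0.03203 = 0.2594
β_Ivers = 0.04733 / 0.03203 = 1.4777
β_P = Σ w_i β_i = 0.11×1.5211 + 0.27×1.1205 + 0.19×2.1005 + 0.35×0.2594 + 0.08×1.4777 = 1.0780
E(R_P) = R_f + β_P × MRP = 0.98% + 1.0780 × 4.60% = 5.94%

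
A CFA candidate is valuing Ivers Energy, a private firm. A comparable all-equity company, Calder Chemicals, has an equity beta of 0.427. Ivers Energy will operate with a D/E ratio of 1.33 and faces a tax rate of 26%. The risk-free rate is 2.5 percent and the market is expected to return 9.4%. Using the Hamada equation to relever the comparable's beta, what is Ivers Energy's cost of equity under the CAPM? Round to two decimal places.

8.35%

β_L = β_U × [1 + (1 − t)(D/E)] = 0.427 × [1 + (1 − 0.26) × 1.33]
    = 0.427 × [1 + 0.74 × 1.33] = 0.427 × 1.9842 = 0.8473
MRP = 9.4% − 2.5% = 6.90%
E(R) = R_f + β_L × MRP = 2.5% + 0.8473 × 6.9% = 8.35%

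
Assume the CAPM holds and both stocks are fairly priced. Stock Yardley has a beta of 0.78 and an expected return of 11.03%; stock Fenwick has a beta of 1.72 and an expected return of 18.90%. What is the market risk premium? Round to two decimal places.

8.37%

Both satisfy E(R) = R_f + β·MRP, so the slope of the SML is
MRP = (18.90% − 11.03%) / (1.72 − 0.78) = 7.87% / 0.94 = 8.3723%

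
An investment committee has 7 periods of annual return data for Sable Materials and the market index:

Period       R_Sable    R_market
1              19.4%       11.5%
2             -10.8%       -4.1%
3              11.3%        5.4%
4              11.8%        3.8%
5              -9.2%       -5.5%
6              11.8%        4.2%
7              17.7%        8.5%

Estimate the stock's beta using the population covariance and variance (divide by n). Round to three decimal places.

Mean R_i = (19.4 − 10.8 + 11.3 + 11.8 − 9.2 + 11.8 + 17.7) / 7 = 7.4286%
Mean R_m = (11.5 − 4.1 + 5.4 + 3.8 − 5.5 + 4.2 + 8.5) / 7 = 3.4000%
Σ(R_i − R̄_i)(R_m − R̄_m) = 447.0500  ⇒  Cov = 447.0500 / 7 = 63.8643
Σ(R_m − R̄_m)² = 231.8800  ⇒  Var(R_m) = 231.8800 / 7 = 33.1257
β = Cov / Var(R_m) = 63.8643 / 33.1257 = 1.9279

1.928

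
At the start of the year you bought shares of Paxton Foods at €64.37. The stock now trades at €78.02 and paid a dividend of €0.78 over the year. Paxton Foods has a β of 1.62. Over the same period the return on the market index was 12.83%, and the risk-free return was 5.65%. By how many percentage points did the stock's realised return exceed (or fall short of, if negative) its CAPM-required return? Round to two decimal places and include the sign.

+5.14%

Realised HPR = (P1 + D1 − P0) / P0 = (78.02 + 0.78 − 64.37) / 64.37 = 14.43 / 64.37 = 22.4173%
MRP = 12.83% − 5.65% = 7.18%
CAPM required = R_f + β·MRP = 5.65% + 1.62 × 7.18% = 17.2816%
α = realised − required = 22.4173% − 17.2816% = +5.14%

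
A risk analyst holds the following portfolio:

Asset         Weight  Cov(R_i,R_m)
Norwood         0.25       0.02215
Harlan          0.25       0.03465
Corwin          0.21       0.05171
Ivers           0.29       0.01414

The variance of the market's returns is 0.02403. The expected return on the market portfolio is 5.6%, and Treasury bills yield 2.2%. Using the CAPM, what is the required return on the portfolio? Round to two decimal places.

β_Norwood = 0.02215 / 0.02403 = 0.9218
β_Harlan = 0.03465 / 0.02403 = 1.4419
β_Corwin = 0.05171 / 0.02403 = 2.1519
β_Ivers = 0.01414 / 0.02403 = 0.5884
β_P = Σ w_i β_i = 0.25×0.9218 + 0.25×1.4419 + 0.21×2.1519 + 0.29×0.5884 = 1.2135
MRP = 5.6% − 2.2% = 3.40%
E(R_P) = R_f + β_P × MRP = 2.2% + 1.2135 × 3.4% = 6.33%

6.33%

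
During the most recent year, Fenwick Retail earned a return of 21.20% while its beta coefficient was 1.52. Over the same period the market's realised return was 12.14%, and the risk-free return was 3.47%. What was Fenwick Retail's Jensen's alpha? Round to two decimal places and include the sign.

+4.55%

Market excess return = 12.14% − 3.47% = 8.67%
CAPM benchmark = R_f + β(R_m − R_f) = 3.47% + 1.52 × 8.67% = 16.6484%
α = actual − benchmark = 21.20% − 16.6484% = +4.55%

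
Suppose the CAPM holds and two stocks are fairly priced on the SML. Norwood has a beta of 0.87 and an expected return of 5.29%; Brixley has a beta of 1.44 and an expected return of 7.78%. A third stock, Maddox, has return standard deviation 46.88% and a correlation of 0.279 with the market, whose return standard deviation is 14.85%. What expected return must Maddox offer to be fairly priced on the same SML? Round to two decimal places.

MRP = (7.78% − 5.29%) / (1.44 − 0.87) = 4.3684%
R_f = 5.29% − 0.87 × 4.3684% = 1.4895%
β_Maddox = ρ·σ_i/σ_m = 0.279 × 46.88 / 14.85 = 0.8808
E(R_Maddox) = R_f + β × MRP = 1.4895% + 0.8808 × 4.3684% = 5.34%

5.34%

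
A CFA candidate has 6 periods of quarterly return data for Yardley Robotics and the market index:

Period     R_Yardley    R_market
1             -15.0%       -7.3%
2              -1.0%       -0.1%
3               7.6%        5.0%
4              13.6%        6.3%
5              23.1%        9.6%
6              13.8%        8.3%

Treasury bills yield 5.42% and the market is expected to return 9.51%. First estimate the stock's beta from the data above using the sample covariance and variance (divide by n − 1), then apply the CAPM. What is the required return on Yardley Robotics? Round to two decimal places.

Mean R_i = (-15.0 − 1.0 + 7.6 + 13.6 + 23.1 + 13.8) / 6 = 7.0167%
Mean R_m = (-7.3 − 0.1 + 5.0 + 6.3 + 9.6 + 8.3) / 6 = 3.6333%
Σ(R_i − R̄_i)(R_m − R̄_m) = 416.6167  ⇒  Cov = 416.6167 / 5 = 83.3233
Σ(R_m − R̄_m)² = 199.8333  ⇒  Var(R_m) = 199.8333 / 5 = 39.9667
β = Cov / Var(R_m) = 83.3233 / 39.9667 = 2.0848
MRP = 9.51% − 5.42% = 4.09%
E(R) = R_f + β × MRP = 5.42% + 2.0848 × 4.09% = 13.95%

13.95%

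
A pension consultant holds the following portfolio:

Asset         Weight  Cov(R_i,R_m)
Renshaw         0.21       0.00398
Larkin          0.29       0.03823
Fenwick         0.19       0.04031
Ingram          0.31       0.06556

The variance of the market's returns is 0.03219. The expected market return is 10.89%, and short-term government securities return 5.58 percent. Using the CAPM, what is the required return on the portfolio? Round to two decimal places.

12.16%

β_Renshaw = 0.00398 / 0.03219 = 0.1236
β_Larkin = 0.03823 / 0.03219 = 1.1876
β_Fenwick = 0.04031 / 0.03219 = 1.2523
β_Ingram = 0.06556 / 0.03219 = 2.0367
β_P = Σ w_i β_i = 0.21×0.1236 + 0.29×1.1876 + 0.19×1.2523 + 0.31×2.0367 = 1.2397
MRP = 10.89% − 5.58% = 5.31%
E(R_P) = R_f + β_P × MRP = 5.58% + 1.2397 × 5.31% = 12.16%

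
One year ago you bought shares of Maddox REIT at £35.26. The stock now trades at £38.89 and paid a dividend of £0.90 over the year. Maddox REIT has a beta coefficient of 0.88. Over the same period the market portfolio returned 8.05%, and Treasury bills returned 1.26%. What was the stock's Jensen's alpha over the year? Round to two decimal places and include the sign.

+5.61%

Realised HPR = (P1 + D1 − P0) / P0 = (38.89 + 0.90 − 35.26) / 35.26 = 4.53 / 35.26 = 12.8474%
MRP = 8.05% − 1.26% = 6.79%
CAPM required = R_f + β·MRP = 1.26% + 0.88 × 6.79% = 7.2352%
α = realised − required = 12.8474% − 7.2352% = +5.61%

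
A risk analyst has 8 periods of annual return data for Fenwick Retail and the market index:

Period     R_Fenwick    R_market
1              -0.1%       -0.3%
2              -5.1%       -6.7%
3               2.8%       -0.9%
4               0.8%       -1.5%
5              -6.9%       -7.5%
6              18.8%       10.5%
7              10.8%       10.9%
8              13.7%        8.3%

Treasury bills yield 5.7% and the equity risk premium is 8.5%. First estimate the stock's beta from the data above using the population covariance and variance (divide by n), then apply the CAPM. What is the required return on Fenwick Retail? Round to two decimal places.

Mean R_i = (-0.1 − 5.1 + 2.8 + 0.8 − 6.9 + 18.8 + 10.8 + 13.7) / 8 = 4.3500%
Mean R_m = (-0.3 − 6.7 − 0.9 − 1.5 − 7.5 + 10.5 + 10.9 + 8.3) / 8 = 1.6000%
Σ(R_i − R̄_i)(R_m − R̄_m) = 455.3800  ⇒  Cov = 455.3800 / 8 = 56.9225
Σ(R_m − R̄_m)² = 381.7600  ⇒  Var(R_m) = 381.7600 / 8 = 47.7200
β = Cov / Var(R_m) = 56.9225 / 47.7200 = 1.1928
E(R) = R_f + β × MRP = 5.7% + 1.1928 × 8.5% = 15.84%

15.84%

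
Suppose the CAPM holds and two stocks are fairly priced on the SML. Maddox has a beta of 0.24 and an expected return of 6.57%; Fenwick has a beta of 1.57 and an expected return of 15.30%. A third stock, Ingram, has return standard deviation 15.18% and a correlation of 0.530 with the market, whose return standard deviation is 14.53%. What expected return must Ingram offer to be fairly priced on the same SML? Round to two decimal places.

8.63%

MRP = (15.30% − 6.57%) / (1.57 − 0.24) = 6.5639%
R_f = 6.57% − 0.24 × 6.5639% = 4.9947%
β_Ingram = ρ·σ_i/σ_m = 0.530 × 15.18 / 14.53 = 0.5537
E(R_Ingram) = R_f + β × MRP = 4.9947% + 0.5537 × 6.5639% = 8.63%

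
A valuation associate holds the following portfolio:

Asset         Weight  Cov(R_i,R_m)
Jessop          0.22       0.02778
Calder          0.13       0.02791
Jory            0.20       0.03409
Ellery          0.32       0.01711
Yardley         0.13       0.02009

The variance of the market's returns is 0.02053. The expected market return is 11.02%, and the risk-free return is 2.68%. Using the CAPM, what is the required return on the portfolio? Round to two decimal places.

12.69%

β_Jessop = 0.02778 / 0.02053 = 1.3531
β_Calder = 0.02791 / 0.02053 = 1.3595
β_Jory = 0.03409 / 0.02053 = 1.6605
β_Ellery = 0.01711 / 0.02053 = 0.8334
β_Yardley = 0.02009 / 0.02053 = 0.9786
β_P = Σ w_i β_i = 0.22×1.3531 + 0.13×1.3595 + 0.20×1.6605 + 0.32×0.8334 + 0.13×0.9786 = 1.2004
MRP = 11.02% − 2.68% = 8.34%
E(R_P) = R_f + β_P × MRP = 2.68% + 1.2004 × 8.34% = 12.69%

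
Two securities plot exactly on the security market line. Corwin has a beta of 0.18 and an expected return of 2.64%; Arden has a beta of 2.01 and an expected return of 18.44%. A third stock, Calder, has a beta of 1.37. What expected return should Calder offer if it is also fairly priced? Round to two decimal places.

MRP (SML slope) = (18.44% − 2.64%) / (2.01 − 0.18) = 15.80% / 1.83 = 8.6339%
R_f (intercept) = 2.64% − 0.18 × 8.6339% = 1.0859%
E(R_Calder) = R_f + β × MRP = 1.0859% + 1.37 × 8.6339% = 12.91%

12.91%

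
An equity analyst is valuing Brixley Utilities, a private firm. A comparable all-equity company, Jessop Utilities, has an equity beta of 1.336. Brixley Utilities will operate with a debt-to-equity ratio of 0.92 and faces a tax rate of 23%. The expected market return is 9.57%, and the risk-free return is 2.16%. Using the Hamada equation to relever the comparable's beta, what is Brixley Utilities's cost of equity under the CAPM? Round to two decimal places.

19.07%

β_L = β_U × [1 + (1 − t)(D/E)] = 1.336 × [1 + (1 − 0.23) × 0.92]
    = 1.336 × [1 + 0.77 × 0.92] = 1.336 × 1.7084 = 2.2824
MRP = 9.57% − 2.16% = 7.41%
E(R) = R_f + β_L × MRP = 2.16% + 2.2824 × 7.41% = 19.07%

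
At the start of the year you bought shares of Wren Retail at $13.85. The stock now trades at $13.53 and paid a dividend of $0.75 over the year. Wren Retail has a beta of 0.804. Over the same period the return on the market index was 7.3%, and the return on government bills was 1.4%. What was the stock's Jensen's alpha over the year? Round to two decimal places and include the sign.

Realised HPR = (P1 + D1 − P0) / P0 = (13.53 + 0.75 − 13.85) / 13.85 = 0.43 / 13.85 = 3.1047%
MRP = 7.3% − 1.4% = 5.90%
CAPM required = R_f + β·MRP = 1.4% + 0.804 × 5.9% = 6.1436%
α = realised − required = 3.1047% − 6.1436% = -3.04%

-3.04%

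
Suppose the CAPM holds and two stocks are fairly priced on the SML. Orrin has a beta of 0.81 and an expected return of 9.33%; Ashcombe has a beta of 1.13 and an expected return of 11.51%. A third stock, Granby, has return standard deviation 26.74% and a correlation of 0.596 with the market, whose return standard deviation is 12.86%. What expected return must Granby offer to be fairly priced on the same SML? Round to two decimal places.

12.25%

MRP = (11.51% − 9.33%) / (1.13 − 0.81) = 6.8125%
R_f = 9.33% − 0.81 × 6.8125% = 3.8119%
β_Granby = ρ·σ_i/σ_m = 0.596 × 26.74 / 12.86 = 1.2393
E(R_Granby) = R_f + β × MRP = 3.8119% + 1.2393 × 6.8125% = 12.25%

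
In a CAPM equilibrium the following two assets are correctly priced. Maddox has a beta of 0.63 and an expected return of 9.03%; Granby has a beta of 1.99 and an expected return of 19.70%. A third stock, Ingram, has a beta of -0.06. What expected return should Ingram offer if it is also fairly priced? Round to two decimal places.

3.62%

MRP (SML slope) = (19.70% − 9.03%) / (1.99 − 0.63) = 10.67% / 1.36 = 7.8456%
R_f (intercept) = 9.03% − 0.63 × 7.8456% = 4.0873%
E(R_Ingram) = R_f + β × MRP = 4.0873% + -0.06 × 7.8456% = 3.62%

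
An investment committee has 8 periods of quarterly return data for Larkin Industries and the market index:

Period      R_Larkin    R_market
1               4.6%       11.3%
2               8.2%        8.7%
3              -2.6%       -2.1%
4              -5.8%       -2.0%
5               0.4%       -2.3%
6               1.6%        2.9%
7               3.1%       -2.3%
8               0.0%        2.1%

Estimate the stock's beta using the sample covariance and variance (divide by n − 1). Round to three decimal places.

0.582

Mean R_i = (4.6 + 8.2 − 2.6 − 5.8 + 0.4 + 1.6 + 3.1 + 0.0) / 8 = 1.1875%
Mean R_m = (11.3 + 8.7 − 2.1 − 2.0 − 2.3 + 2.9 − 2.3 + 2.1) / 8 = 2.0375%
Σ(R_i − R̄_i)(R_m − R̄_m) = 117.6138  ⇒  Cov = 117.6138 / 7 = 16.8020
Σ(R_m − R̄_m)² = 201.9788  ⇒  Var(R_m) = 201.9788 / 7 = 28.8541
β = Cov / Var(R_m) = 16.8020 / 28.8541 = 0.5823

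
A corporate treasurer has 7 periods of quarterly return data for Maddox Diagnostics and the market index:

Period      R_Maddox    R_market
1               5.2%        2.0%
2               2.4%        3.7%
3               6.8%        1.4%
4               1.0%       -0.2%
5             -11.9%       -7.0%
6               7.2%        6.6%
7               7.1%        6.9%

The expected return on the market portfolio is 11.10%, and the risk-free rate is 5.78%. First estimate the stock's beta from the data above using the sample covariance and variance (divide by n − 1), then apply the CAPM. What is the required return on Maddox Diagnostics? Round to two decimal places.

Mean R_i = (5.2 + 2.4 + 6.8 + 1.0 − 11.9 + 7.2 + 7.1) / 7 = 2.5429%
Mean R_m = (2.0 + 3.7 + 1.4 − 0.2 − 7.0 + 6.6 + 6.9) / 7 = 1.9143%
Σ(R_i − R̄_i)(R_m − R̄_m) = 174.3357  ⇒  Cov = 174.3357 / 6 = 29.0560
Σ(R_m − R̄_m)² = 134.2086  ⇒  Var(R_m) = 134.2086 / 6 = 22.3681
β = Cov / Var(R_m) = 29.0560 / 22.3681 = 1.2990
MRP = 11.10% − 5.78% = 5.32%
E(R) = R_f + β × MRP = 5.78% + 1.2990 × 5.32% = 12.69%

12.69%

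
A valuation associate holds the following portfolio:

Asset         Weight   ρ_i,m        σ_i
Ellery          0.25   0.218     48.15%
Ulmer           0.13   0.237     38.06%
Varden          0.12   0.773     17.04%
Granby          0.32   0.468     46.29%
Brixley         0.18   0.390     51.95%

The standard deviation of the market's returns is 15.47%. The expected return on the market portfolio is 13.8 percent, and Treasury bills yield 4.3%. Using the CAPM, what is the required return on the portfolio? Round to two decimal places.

β_Ellery = 0.218 × 48.15% / 15.47% = 0.6785
β_Ulmer = 0.237 × 38.06% / 15.47% = 0.5831
β_Varden = 0.773 × 17.04% / 15.47% = 0.8514
β_Granby = 0.468 × 46.29% / 15.47% = 1.4004
β_Brixley = 0.390 × 51.95% / 15.47% = 1.3097
β_P = Σ w_i β_i = 0.25×0.6785 + 0.13×0.5831 + 0.12×0.8514 + 0.32×1.4004 + 0.18×1.3097 = 1.0315
MRP = 13.8% − 4.3% = 9.50%
E(R_P) = R_f + β_P × MRP = 4.3% + 1.0315 × 9.5% = 14.10%

14.10%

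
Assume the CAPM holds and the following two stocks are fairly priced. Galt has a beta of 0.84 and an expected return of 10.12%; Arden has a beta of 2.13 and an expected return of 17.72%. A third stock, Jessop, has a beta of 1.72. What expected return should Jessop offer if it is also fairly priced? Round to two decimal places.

15.30%

MRP (SML slope) = (17.72% − 10.12%) / (2.13 − 0.84) = 7.60% / 1.29 = 5.8915%
R_f (intercept) = 10.12% − 0.84 × 5.8915% = 5.1711%
E(R_Jessop) = R_f + β × MRP = 5.1711% + 1.72 × 5.8915% = 15.30%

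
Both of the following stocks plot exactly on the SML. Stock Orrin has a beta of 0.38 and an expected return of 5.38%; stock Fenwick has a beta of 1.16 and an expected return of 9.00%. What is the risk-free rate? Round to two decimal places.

3.62%

Both satisfy E(R) = R_f + β·MRP, so the slope of the SML is
MRP = (9.00% − 5.38%) / (1.16 − 0.38) = 3.62% / 0.78 = 4.6410%
R_f = E(R_Orrin) − β_Orrin·MRP = 5.38% − 0.38 × 4.6410% = 3.6164%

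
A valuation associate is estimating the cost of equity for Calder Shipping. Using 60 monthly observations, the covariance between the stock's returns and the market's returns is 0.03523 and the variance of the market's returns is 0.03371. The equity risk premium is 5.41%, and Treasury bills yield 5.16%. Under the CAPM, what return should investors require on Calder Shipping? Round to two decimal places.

10.81%

β = Cov(R_i, R_m) / Var(R_m) = 0.03523 / 0.03371 = 1.0451
E(R) = R_f + β × MRP = 5.16% + 1.0451 × 5.41% = 10.81%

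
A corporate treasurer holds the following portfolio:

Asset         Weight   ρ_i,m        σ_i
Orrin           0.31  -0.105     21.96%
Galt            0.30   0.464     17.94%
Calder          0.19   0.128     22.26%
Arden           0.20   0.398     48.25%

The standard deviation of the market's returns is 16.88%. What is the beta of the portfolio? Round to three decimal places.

β_Orrin = -0.105 × 21.96% / 16.88% = -0.1366
β_Galt = 0.464 × 17.94% / 16.88% = 0.4931
β_Calder = 0.128 × 22.26% / 16.88% = 0.1688
β_Arden = 0.398 × 48.25% / 16.88% = 1.1376
β_P = Σ w_i β_i = 0.31×-0.1366 + 0.30×0.4931 + 0.19×0.1688 + 0.20×1.1376 = 0.3652

0.365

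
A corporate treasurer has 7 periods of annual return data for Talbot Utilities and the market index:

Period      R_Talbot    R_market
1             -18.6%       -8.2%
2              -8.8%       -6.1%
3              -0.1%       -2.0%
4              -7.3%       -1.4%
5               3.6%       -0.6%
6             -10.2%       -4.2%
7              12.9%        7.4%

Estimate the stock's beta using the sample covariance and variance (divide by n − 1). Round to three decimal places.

1.934

Mean R_i = (-18.6 − 8.8 − 0.1 − 7.3 + 3.6 − 10.2 + 12.9) / 7 = -4.0714%
Mean R_m = (-8.2 − 6.1 − 2.0 − 1.4 − 0.6 − 4.2 + 7.4) / 7 = -2.1571%
Σ(R_i − R̄_i)(R_m − R̄_m) = 291.2814  ⇒  Cov = 291.2814 / 6 = 48.5469
Σ(R_m − R̄_m)² = 150.5971  ⇒  Var(R_m) = 150.5971 / 6 = 25.0995
β = Cov / Var(R_m) = 48.5469 / 25.0995 = 1.9342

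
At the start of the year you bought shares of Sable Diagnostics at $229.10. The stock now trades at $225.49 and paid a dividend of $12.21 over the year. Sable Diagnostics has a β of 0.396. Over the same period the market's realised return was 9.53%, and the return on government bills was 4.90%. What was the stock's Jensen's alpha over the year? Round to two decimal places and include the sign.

-2.98%

Realised HPR = (P1 + D1 − P0) / P0 = (225.49 + 12.21 − 229.10) / 229.10 = 8.60 / 229.10 = 3.7538%
MRP = 9.53% − 4.90% = 4.63%
CAPM required = R_f + β·MRP = 4.90% + 0.396 × 4.63% = 6.73348%
α = realised − required = 3.7538% − 6.73348% = -2.98%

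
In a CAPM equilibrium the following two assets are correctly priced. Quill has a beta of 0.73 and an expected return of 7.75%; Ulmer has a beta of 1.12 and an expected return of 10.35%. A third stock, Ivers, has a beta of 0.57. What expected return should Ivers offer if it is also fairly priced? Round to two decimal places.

MRP (SML slope) = (10.35% − 7.75%) / (1.12 − 0.73) = 2.60% / 0.39 = 6.6667%
R_f (intercept) = 7.75% − 0.73 × 6.6667% = 2.8833%
E(R_Ivers) = R_f + β × MRP = 2.8833% + 0.57 × 6.6667% = 6.68%

6.68%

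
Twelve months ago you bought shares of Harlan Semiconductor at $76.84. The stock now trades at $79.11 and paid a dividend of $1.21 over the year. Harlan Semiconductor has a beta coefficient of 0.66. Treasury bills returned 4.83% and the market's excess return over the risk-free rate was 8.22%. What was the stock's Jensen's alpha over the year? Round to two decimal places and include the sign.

Realised HPR = (P1 + D1 − P0) / P0 = (79.11 + 1.21 − 76.84) / 76.84 = 3.48 / 76.84 = 4.5289%
CAPM required = R_f + β·MRP = 4.83% + 0.66 × 8.22% = 10.2552%
α = realised − required = 4.5289% − 10.2552% = -5.73%

-5.73%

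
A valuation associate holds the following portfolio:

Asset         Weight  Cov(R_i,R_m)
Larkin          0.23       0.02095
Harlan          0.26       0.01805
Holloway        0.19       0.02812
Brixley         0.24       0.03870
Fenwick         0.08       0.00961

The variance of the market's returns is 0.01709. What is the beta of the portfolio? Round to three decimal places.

β_Larkin = 0.02095 / 0.01709 = 1.2259
β_Harlan = 0.01805 / 0.01709 = 1.0562
β_Holloway = 0.02812 / 0.01709 = 1.6454
β_Brixley = 0.03870 / 0.01709 = 2.2645
β_Fenwick = 0.00961 / 0.01709 = 0.5623
β_P = Σ w_i β_i = 0.23×1.2259 + 0.26×1.0562 + 0.19×1.6454 + 0.24×2.2645 + 0.08×0.5623 = 1.4577

1.458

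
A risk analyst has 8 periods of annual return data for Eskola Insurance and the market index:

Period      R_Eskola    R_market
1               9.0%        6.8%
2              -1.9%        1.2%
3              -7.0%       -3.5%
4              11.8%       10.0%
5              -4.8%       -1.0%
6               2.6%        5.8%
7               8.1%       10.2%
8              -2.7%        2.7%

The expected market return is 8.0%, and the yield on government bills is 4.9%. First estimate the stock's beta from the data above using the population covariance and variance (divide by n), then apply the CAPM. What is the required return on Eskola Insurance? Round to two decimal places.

9.05%

Mean R_i = (9.0 − 1.9 − 7.0 + 11.8 − 4.8 + 2.6 + 8.1 − 2.7) / 8 = 1.8875%
Mean R_m = (6.8 + 1.2 − 3.5 + 10.0 − 1.0 + 5.8 + 10.2 + 2.7) / 8 = 4.0250%
Σ(R_i − R̄_i)(R_m − R̄_m) = 235.8525  ⇒  Cov = 235.8525 / 8 = 29.4816
Σ(R_m − R̄_m)² = 176.2950  ⇒  Var(R_m) = 176.2950 / 8 = 22.0369
β = Cov / Var(R_m) = 29.4816 / 22.0369 = 1.3378
MRP = 8.0% − 4.9% = 3.10%
E(R) = R_f + β × MRP = 4.9% + 1.3378 × 3.1% = 9.05%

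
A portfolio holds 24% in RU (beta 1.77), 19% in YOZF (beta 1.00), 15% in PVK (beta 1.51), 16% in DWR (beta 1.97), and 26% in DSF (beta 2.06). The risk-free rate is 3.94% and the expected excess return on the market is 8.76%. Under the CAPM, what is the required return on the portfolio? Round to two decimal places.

β_P = Σ w_i β_i = 0.24×1.77 + 0.19×1.00 + 0.15×1.51 + 0.16×1.97 + 0.26×2.06 = 1.6921
E(R_P) = R_f + β_P × MRP = 3.94% + 1.6921 × 8.76% = 18.76%

18.76%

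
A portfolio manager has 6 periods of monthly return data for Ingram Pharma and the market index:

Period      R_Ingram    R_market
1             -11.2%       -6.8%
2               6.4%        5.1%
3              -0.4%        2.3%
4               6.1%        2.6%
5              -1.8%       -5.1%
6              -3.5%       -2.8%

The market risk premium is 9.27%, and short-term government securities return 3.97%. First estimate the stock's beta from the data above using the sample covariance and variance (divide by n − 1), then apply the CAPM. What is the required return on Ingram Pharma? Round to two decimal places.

Mean R_i = (-11.2 + 6.4 − 0.4 + 6.1 − 1.8 − 3.5) / 6 = -0.7333%
Mean R_m = (-6.8 + 5.1 + 2.3 + 2.6 − 5.1 − 2.8) / 6 = -0.7833%
Σ(R_i − R̄_i)(R_m − R̄_m) = 139.2733  ⇒  Cov = 139.2733 / 5 = 27.8547
Σ(R_m − R̄_m)² = 114.4683  ⇒  Var(R_m) = 114.4683 / 5 = 22.8937
β = Cov / Var(R_m) = 27.8547 / 22.8937 = 1.2167
E(R) = R_f + β × MRP = 3.97% + 1.2167 × 9.27% = 15.25%

15.25%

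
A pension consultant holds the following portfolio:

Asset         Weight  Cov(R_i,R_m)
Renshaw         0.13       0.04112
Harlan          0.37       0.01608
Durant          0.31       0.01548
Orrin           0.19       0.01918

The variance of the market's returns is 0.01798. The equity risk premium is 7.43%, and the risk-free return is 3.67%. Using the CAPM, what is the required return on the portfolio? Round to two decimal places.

11.83%

β_Renshaw = 0.04112 / 0.01798 = 2.2870
β_Harlan = 0.01608 / 0.01798 = 0.8943
β_Durant = 0.01548 / 0.01798 = 0.8610
β_Orrin = 0.01918 / 0.01798 = 1.0667
β_P = Σ w_i β_i = 0.13×2.2870 + 0.37×0.8943 + 0.31×0.8610 + 0.19×1.0667 = 1.0978
E(R_P) = R_f + β_P × MRP = 3.67% + 1.0978 × 7.43% = 11.83%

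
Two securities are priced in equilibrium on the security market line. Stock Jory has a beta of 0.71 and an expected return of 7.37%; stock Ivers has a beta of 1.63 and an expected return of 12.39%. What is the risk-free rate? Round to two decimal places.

3.50%

Both satisfy E(R) = R_f + β·MRP, so the slope of the SML is
MRP = (12.39% − 7.37%) / (1.63 − 0.71) = 5.02% / 0.92 = 5.4565%
R_f = E(R_Jory) − β_Jory·MRP = 7.37% − 0.71 × 5.4565% = 3.4959%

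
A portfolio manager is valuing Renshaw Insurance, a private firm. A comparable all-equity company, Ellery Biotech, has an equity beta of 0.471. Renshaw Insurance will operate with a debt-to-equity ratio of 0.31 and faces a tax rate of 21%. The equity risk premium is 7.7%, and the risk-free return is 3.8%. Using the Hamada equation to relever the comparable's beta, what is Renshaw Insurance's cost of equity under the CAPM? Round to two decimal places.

β_L = β_U × [1 + (1 − t)(D/E)] = 0.471 × [1 + (1 − 0.21) × 0.31]
    = 0.471 × [1 + 0.79 × 0.31] = 0.471 × 1.2449 = 0.5863
E(R) = R_f + β_L × MRP = 3.8% + 0.5863 × 7.7% = 8.31%

8.31%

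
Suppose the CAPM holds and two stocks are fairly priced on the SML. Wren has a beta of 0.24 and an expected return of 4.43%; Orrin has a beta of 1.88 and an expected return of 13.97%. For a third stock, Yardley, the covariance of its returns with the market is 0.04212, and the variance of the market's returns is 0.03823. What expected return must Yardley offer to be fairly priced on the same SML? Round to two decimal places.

9.44%

MRP = (13.97% − 4.43%) / (1.88 − 0.24) = 5.8171%
R_f = 4.43% − 0.24 × 5.8171% = 3.0339%
β_Yardley = Cov / Var(R_m) = 0.04212 / 0.03823 = 1.1018
E(R_Yardley) = R_f + β × MRP = 3.0339% + 1.1018 × 5.8171% = 9.44%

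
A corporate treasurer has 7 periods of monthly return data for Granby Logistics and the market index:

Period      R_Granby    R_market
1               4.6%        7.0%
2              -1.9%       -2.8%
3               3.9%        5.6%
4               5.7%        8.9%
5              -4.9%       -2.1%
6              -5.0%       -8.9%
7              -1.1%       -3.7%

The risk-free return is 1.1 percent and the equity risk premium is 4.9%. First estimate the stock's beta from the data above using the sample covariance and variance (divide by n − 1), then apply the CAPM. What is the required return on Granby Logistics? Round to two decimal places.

4.24%

Mean R_i = (4.6 − 1.9 + 3.9 + 5.7 − 4.9 − 5.0 − 1.1) / 7 = 0.1857%
Mean R_m = (7.0 − 2.8 + 5.6 + 8.9 − 2.1 − 8.9 − 3.7) / 7 = 0.5714%
Σ(R_i − R̄_i)(R_m − R̄_m) = 168.2071  ⇒  Cov = 168.2071 / 6 = 28.0345
Σ(R_m − R̄_m)² = 262.4343  ⇒  Var(R_m) = 262.4343 / 6 = 43.7391
β = Cov / Var(R_m) = 28.0345 / 43.7391 = 0.6409
E(R) = R_f + β × MRP = 1.1% + 0.6409 × 4.9% = 4.24%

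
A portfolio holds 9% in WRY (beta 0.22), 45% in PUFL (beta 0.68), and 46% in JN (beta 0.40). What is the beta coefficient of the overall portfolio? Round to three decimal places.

0.510

β_P = Σ w_i β_i = 0.09×0.22 + 0.45×0.68 + 0.46×0.40 = 0.5098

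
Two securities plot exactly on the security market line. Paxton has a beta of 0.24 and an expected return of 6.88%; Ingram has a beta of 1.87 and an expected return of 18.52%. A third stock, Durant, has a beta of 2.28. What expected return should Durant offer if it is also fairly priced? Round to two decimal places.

MRP (SML slope) = (18.52% − 6.88%) / (1.87 − 0.24) = 11.64% / 1.63 = 7.1411%
R_f (intercept) = 6.88% − 0.24 × 7.1411% = 5.1661%
E(R_Durant) = R_f + β × MRP = 5.1661% + 2.28 × 7.1411% = 21.45%

21.45%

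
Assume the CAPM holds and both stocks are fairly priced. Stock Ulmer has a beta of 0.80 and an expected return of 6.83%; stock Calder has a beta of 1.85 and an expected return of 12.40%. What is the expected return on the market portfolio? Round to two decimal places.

Both satisfy E(R) = R_f + β·MRP, so the slope of the SML is
MRP = (12.40% − 6.83%) / (1.85 − 0.80) = 5.57% / 1.05 = 5.3048%
R_f = E(R_Ulmer) − β_Ulmer·MRP = 6.83% − 0.80 × 5.3048% = 2.5862%
E(R_m) = R_f + MRP = 2.5862% + 5.3048% = 7.89%

7.89%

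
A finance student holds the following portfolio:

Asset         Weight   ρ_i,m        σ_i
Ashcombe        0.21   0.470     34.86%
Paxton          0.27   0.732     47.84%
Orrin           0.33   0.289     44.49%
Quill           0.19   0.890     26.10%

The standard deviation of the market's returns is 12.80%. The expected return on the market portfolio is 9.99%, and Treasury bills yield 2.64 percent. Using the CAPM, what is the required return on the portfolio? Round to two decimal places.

β_Ashcombe = 0.470 × 34.86% / 12.80% = 1.2800
β_Paxton = 0.732 × 47.84% / 12.80% = 2.7359
β_Orrin = 0.289 × 44.49% / 12.80% = 1.0045
β_Quill = 0.890 × 26.10% / 12.80% = 1.8148
β_P = Σ w_i β_i = 0.21×1.2800 + 0.27×2.7359 + 0.33×1.0045 + 0.19×1.8148 = 1.6838
MRP = 9.99% − 2.64% = 7.35%
E(R_P) = R_f + β_P × MRP = 2.64% + 1.6838 × 7.35% = 15.02%

15.02%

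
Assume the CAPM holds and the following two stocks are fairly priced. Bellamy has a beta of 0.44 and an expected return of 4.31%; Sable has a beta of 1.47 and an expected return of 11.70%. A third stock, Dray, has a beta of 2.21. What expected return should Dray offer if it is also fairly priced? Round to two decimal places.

MRP (SML slope) = (11.70% − 4.31%) / (1.47 − 0.44) = 7.39% / 1.03 = 7.1748%
R_f (intercept) = 4.31% − 0.44 × 7.1748% = 1.1531%
E(R_Dray) = R_f + β × MRP = 1.1531% + 2.21 × 7.1748% = 17.01%

17.01%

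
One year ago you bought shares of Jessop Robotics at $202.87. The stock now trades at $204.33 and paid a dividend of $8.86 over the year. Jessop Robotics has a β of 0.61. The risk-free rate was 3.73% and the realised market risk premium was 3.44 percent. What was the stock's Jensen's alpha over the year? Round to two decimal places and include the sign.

Realised HPR = (P1 + D1 − P0) / P0 = (204.33 + 8.86 − 202.87) / 202.87 = 10.32 / 202.87 = 5.0870%
CAPM required = R_f + β·MRP = 3.73% + 0.61 × 3.44% = 5.8284%
α = realised − required = 5.0870% − 5.8284% = -0.74%

-0.74%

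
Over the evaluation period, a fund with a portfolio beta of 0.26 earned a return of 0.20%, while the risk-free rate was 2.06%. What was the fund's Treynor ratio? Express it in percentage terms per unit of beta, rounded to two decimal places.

-7.15%

Treynor = (R_P − R_f) / β_P = (0.20% − 2.06%) / 0.2600 = -1.86% / 0.2600 = -7.15%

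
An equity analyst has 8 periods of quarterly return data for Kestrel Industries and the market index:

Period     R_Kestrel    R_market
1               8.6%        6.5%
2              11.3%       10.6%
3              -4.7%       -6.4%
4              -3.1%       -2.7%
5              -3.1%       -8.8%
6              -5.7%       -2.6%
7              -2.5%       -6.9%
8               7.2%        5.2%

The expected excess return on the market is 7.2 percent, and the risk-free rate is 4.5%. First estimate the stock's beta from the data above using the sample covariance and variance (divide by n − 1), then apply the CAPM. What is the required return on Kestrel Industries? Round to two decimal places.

10.85%

Mean R_i = (8.6 + 11.3 − 4.7 − 3.1 − 3.1 − 5.7 − 2.5 + 7.2) / 8 = 1.0000%
Mean R_m = (6.5 + 10.6 − 6.4 − 2.7 − 8.8 − 2.6 − 6.9 + 5.2) / 8 = -0.6375%
Σ(R_i − R̄_i)(R_m − R̄_m) = 316.0200  ⇒  Cov = 316.0200 / 7 = 45.1457
Σ(R_m − R̄_m)² = 358.4588  ⇒  Var(R_m) = 358.4588 / 7 = 51.2084
β = Cov / Var(R_m) = 45.1457 / 51.2084 = 0.8816
E(R) = R_f + β × MRP = 4.5% + 0.8816 × 7.2% = 10.85%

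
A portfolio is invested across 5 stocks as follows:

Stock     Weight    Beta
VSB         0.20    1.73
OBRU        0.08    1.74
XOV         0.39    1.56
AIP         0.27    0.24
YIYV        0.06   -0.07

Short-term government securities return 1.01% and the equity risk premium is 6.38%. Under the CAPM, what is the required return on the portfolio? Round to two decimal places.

8.37%

β_P = Σ w_i β_i = 0.20×1.73 + 0.08×1.74 + 0.39×1.56 + 0.27×0.24 + 0.06×-0.07 = 1.1542
E(R_P) = R_f + β_P × MRP = 1.01% + 1.1542 × 6.38% = 8.37%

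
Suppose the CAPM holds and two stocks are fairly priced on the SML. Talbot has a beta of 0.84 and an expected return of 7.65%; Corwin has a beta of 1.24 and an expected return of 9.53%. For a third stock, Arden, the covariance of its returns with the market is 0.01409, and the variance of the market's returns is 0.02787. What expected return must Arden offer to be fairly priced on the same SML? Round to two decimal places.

6.08%

MRP = (9.53% − 7.65%) / (1.24 − 0.84) = 4.7000%
R_f = 7.65% − 0.84 × 4.7000% = 3.7020%
β_Arden = Cov / Var(R_m) = 0.01409 / 0.02787 = 0.5056
E(R_Arden) = R_f + β × MRP = 3.7020% + 0.5056 × 4.7000% = 6.08%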